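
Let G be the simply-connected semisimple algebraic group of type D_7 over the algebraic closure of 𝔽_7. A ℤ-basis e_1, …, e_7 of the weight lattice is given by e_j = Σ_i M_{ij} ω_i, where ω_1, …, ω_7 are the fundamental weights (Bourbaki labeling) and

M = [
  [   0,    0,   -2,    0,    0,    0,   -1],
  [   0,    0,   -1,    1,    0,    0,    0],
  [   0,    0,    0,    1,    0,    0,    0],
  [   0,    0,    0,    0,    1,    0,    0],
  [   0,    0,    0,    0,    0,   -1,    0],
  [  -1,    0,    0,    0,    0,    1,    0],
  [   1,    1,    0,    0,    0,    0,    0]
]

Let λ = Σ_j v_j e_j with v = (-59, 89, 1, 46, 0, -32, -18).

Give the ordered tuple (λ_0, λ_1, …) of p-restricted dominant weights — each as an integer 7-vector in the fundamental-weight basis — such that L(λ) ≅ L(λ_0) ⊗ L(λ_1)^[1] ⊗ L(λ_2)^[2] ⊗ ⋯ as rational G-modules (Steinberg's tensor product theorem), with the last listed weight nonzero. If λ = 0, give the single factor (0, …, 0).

Converting to the ω-basis (c_i = row i of M dotted with v = (-59, 89, 1, 46, 0, -32, -18)):
  c_1 = (0)·(-59) + 0·89 + (-2)·(1) + 0·46 + 0·0 + (0)·(-32) + (-1)·(-18) = 16
  c_2 = (0)·(-59) + 0·89 + (-1)·(1) + 1·46 + 0·0 + (0)·(-32) + (0)·(-18) = 45
  c_3 = (0)·(-59) + 0·89 + 0·1 + 1·46 + 0·0 + (0)·(-32) + (0)·(-18) = 46
  c_4 = (0)·(-59) + 0·89 + 0·1 + 0·46 + 1·0 + (0)·(-32) + (0)·(-18) = 0
  c_5 = (0)·(-59) + 0·89 + 0·1 + 0·46 + 0·0 + (-1)·(-32) + (0)·(-18) = 32
  c_6 = (-1)·(-59) + 0·89 + 0·1 + 0·46 + 0·0 + (1)·(-32) + (0)·(-18) = 27
  c_7 = (1)·(-59) + 1·89 + 0·1 + 0·46 + 0·0 + (0)·(-32) + (0)·(-18) = 30
p = 7; digits c_i = Σ_j d_{ij}·7^j, 0 ≤ d_{ij} < 7:
  c_1 = 16 = 2·7^0 + 2·7^1
  c_2 = 45 = 3·7^0 + 6·7^1
  c_3 = 46 = 4·7^0 + 6·7^1
  c_4 = 0
  c_5 = 32 = 4·7^0 + 4·7^1
  c_6 = 27 = 6·7^0 + 3·7^1
  c_7 = 30 = 2·7^0 + 4·7^1
Factor λ_0 = (2, 3, 4, 0, 4, 6, 2)
Factor λ_1 = (2, 6, 6, 0, 4, 3, 4)

((2, 3, 4, 0, 4, 6, 2), (2, 6, 6, 0, 4, 3, 4))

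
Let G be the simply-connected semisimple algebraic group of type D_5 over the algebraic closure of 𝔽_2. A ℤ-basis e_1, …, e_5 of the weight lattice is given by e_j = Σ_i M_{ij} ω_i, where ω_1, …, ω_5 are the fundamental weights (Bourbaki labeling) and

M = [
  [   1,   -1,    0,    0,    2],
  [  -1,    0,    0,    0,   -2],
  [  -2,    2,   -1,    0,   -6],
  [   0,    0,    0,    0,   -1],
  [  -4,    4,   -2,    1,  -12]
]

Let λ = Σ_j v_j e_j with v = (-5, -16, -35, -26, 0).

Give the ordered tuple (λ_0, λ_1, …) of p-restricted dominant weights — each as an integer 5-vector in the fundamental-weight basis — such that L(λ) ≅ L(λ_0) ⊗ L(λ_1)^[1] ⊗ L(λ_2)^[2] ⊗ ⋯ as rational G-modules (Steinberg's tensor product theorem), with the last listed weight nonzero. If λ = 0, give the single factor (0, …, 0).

ω-coordinates c = M·v, v = (-5, -16, -35, -26, 0):
  c_1 = (1)·(-5) + (-1)·(-16) + (0)·(-35) + (0)·(-26) + (2)·(0) = 11
  c_2 = (-1)·(-5) + (0)·(-16) + (0)·(-35) + (0)·(-26) + (-2)·(0) = 5
  c_3 = (-2)·(-5) + (2)·(-16) + (-1)·(-35) + (0)·(-26) + (-6)·(0) = 13
  c_4 = (0)·(-5) + (0)·(-16) + (0)·(-35) + (0)·(-26) + (-1)·(0) = 0
  c_5 = (-4)·(-5) + (4)·(-16) + (-2)·(-35) + (1)·(-26) + (-12)·(0) = 0
p = 2; digits c_i = Σ_j d_{ij}·2^j, 0 ≤ d_{ij} < 2:
  c_1 = 11 = 1·2^0 + 1·2^1 + 0·2^2 + 1·2^3
  c_2 = 5 = 1·2^0 + 0·2^1 + 1·2^2
  c_3 = 13 = 1·2^0 + 0·2^1 + 1·2^2 + 1·2^3
  c_4 = 0
  c_5 = 0
λ_0 = (1, 1, 1, 0, 0)
λ_1 = (1, 0, 0, 0, 0)
λ_2 = (0, 1, 1, 0, 0)
λ_3 = (1, 0, 1, 0, 0)

((1, 1, 1, 0, 0), (1, 0, 0, 0, 0), (0, 1, 1, 0, 0), (1, 0, 1, 0, 0))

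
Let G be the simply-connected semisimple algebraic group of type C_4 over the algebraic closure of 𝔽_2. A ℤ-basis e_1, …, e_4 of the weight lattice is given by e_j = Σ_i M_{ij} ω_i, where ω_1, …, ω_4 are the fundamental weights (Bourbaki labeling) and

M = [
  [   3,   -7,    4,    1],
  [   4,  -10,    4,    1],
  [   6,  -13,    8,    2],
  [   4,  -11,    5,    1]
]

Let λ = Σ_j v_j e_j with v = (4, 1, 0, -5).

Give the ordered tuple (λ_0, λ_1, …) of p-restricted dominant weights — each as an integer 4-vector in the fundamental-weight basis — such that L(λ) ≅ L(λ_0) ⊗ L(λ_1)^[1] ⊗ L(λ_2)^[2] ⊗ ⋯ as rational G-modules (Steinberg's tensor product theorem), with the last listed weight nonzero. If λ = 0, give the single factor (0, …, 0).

((0, 1, 1, 0),)

ω-coordinates c = M·v, v = (4, 1, 0, -5):
  c_1 = 3·4 + (-7)·(1) + 4·0 + (1)·(-5) = 0
  c_2 = 4·4 + (-10)·(1) + 4·0 + (1)·(-5) = 1
  c_3 = 6·4 + (-13)·(1) + 8·0 + (2)·(-5) = 1
  c_4 = 4·4 + (-11)·(1) + 5·0 + (1)·(-5) = 0
p = 2; digits c_i = Σ_j d_{ij}·2^j, 0 ≤ d_{ij} < 2:
  c_1 = 0
  c_2 = 1 = 1·2^0
  c_3 = 1 = 1·2^0
  c_4 = 0
p-restricted factor λ_0 = (0, 1, 1, 0)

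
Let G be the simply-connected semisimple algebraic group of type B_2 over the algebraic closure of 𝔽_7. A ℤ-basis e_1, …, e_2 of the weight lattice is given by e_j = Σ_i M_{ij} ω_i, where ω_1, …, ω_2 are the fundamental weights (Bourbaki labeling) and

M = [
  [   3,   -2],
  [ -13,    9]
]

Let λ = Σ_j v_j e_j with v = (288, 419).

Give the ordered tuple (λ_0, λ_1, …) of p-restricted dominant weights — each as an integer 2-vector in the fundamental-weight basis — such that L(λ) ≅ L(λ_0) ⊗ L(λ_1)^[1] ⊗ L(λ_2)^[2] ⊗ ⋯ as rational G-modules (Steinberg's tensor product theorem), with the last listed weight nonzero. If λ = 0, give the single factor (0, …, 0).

Converting to the ω-basis (c_i = row i of M dotted with v = (288, 419)):
  c_1 = 3*288 + -2*419 = 26
  c_2 = -13*288 + 9*419 = 27
Base-7 expansion of each c_i:
  c_1 = 26 = 5·7^0 + 3·7^1
  c_2 = 27 = 6·7^0 + 3·7^1
Factor λ_0 = (5, 6)
Factor λ_1 = (3, 3)

((5, 6), (3, 3))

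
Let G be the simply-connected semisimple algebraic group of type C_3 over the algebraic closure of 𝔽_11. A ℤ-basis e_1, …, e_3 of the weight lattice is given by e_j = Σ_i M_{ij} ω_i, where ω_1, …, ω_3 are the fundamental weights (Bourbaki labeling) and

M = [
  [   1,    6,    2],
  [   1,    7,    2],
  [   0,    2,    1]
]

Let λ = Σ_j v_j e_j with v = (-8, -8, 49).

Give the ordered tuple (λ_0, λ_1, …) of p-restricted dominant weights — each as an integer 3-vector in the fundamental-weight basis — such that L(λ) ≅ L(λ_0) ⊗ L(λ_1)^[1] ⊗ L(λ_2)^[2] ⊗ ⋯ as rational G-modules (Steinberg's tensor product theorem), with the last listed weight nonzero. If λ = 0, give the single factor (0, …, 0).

((9, 1, 0), (3, 3, 3))

In the fundamental-weight basis, λ has coordinates c = M·v (v = (-8, -8, 49)):
  c_1 = 1*-8 + 6*-8 + 2*49 = 42
  c_2 = 1*-8 + 7*-8 + 2*49 = 34
  c_3 = 0*-8 + 2*-8 + 1*49 = 33
Expand coordinatewise in base 11:
  c_1 = 42 = 9·11^0 + 3·11^1
  c_2 = 34 = 1·11^0 + 3·11^1
  c_3 = 33 = 0·11^0 + 3·11^1
Factor λ_0 = (9, 1, 0)
Factor λ_1 = (3, 3, 3)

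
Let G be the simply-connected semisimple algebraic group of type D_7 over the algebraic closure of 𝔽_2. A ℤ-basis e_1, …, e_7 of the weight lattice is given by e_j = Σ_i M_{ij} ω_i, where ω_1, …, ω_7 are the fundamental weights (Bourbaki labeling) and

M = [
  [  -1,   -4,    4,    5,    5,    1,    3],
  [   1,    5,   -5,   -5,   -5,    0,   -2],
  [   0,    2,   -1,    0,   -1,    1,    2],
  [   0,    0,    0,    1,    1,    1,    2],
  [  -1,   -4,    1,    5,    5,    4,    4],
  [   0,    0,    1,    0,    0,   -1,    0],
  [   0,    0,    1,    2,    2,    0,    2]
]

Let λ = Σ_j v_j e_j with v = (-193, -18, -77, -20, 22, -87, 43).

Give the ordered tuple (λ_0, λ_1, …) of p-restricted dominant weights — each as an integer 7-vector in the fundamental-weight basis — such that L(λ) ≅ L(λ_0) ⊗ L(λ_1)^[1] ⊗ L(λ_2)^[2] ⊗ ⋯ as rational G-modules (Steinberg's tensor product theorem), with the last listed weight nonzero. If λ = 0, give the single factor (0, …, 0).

((1, 0, 0, 1, 0, 0, 1), (0, 1, 1, 0, 1, 1, 0), (0, 1, 0, 0, 1, 0, 1), (1, 0, 0, 0, 0, 1, 1), (0, 0, 1, 0, 1, 0, 0))

Change of basis e → ω: c = M·v where v = (-193, -18, -77, -20, 22, -87, 43):
  c_1 = -1*-193 + -4*-18 + 4*-77 + 5*-20 + 5*22 + 1*-87 + 3*43 = 9
  c_2 = 1*-193 + 5*-18 + -5*-77 + -5*-20 + -5*22 + 0*-87 + -2*43 = 6
  c_3 = 0*-193 + 2*-18 + -1*-77 + 0*-20 + -1*22 + 1*-87 + 2*43 = 18
  c_4 = 0*-193 + 0*-18 + 0*-77 + 1*-20 + 1*22 + 1*-87 + 2*43 = 1
  c_5 = -1*-193 + -4*-18 + 1*-77 + 5*-20 + 5*22 + 4*-87 + 4*43 = 22
  c_6 = 0*-193 + 0*-18 + 1*-77 + 0*-20 + 0*22 + -1*-87 + 0*43 = 10
  c_7 = 0*-193 + 0*-18 + 1*-77 + 2*-20 + 2*22 + 0*-87 + 2*43 = 13
Expand coordinatewise in base 2:
  c_1 = 9 = 1·2^0 + 0·2^1 + 0·2^2 + 1·2^3
  c_2 = 6 = 0·2^0 + 1·2^1 + 1·2^2
  c_3 = 18 = 0·2^0 + 1·2^1 + 0·2^2 + 0·2^3 + 1·2^4
  c_4 = 1 = 1·2^0
  c_5 = 22 = 0·2^0 + 1·2^1 + 1·2^2 + 0·2^3 + 1·2^4
  c_6 = 10 = 0·2^0 + 1·2^1 + 0·2^2 + 1·2^3
  c_7 = 13 = 1·2^0 + 0·2^1 + 1·2^2 + 1·2^3
p-restricted factor λ_0 = (1, 0, 0, 1, 0, 0, 1)
p-restricted factor λ_1 = (0, 1, 1, 0, 1, 1, 0)
p-restricted factor λ_2 = (0, 1, 0, 0, 1, 0, 1)
p-restricted factor λ_3 = (1, 0, 0, 0, 0, 1, 1)
p-restricted factor λ_4 = (0, 0, 1, 0, 1, 0, 0)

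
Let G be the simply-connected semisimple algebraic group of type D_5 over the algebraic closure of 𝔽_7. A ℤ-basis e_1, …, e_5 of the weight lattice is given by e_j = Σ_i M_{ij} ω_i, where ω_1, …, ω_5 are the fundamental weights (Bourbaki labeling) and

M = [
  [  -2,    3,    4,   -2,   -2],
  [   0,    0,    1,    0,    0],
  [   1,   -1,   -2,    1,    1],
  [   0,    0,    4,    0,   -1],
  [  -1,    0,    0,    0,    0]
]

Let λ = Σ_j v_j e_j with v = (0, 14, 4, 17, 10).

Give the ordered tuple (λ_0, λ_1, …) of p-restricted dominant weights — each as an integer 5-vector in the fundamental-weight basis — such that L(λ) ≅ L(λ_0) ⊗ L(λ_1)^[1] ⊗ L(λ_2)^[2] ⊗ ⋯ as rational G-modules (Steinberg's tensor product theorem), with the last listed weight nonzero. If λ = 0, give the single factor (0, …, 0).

Compute c_i = Σ_j M_{ij} v_j with v = (0, 14, 4, 17, 10):
  c_1 = (-2)·(0) + (3)·(14) + (4)·(4) + (-2)·(17) + (-2)·(10) = 4
  c_2 = (0)·(0) + (0)·(14) + (1)·(4) + (0)·(17) + (0)·(10) = 4
  c_3 = (1)·(0) + (-1)·(14) + (-2)·(4) + (1)·(17) + (1)·(10) = 5
  c_4 = (0)·(0) + (0)·(14) + (4)·(4) + (0)·(17) + (-1)·(10) = 6
  c_5 = (-1)·(0) + (0)·(14) + (0)·(4) + (0)·(17) + (0)·(10) = 0
Writing each c_i in base p = 7:
  c_1 = 4 = 4·7^0
  c_2 = 4 = 4·7^0
  c_3 = 5 = 5·7^0
  c_4 = 6 = 6·7^0
  c_5 = 0
Factor λ_0 = (4, 4, 5, 6, 0)

((4, 4, 5, 6, 0),)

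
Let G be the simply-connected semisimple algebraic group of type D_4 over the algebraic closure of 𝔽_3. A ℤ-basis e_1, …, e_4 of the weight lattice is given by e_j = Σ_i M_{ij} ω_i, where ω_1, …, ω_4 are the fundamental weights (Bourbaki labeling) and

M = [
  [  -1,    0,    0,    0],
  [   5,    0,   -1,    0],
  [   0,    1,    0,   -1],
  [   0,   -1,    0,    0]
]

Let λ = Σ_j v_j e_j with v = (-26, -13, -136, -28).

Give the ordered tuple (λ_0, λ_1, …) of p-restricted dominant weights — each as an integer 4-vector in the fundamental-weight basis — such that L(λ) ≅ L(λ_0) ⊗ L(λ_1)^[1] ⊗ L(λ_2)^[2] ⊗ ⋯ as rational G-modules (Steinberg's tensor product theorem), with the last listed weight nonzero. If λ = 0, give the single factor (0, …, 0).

((2, 0, 0, 1), (2, 2, 2, 1), (2, 0, 1, 1))

ω-coordinates c = M·v, v = (-26, -13, -136, -28):
  c_1 = (-1)·(-26) + (0)·(-13) + (0)·(-136) + (0)·(-28) = 26
  c_2 = (5)·(-26) + (0)·(-13) + (-1)·(-136) + (0)·(-28) = 6
  c_3 = (0)·(-26) + (1)·(-13) + (0)·(-136) + (-1)·(-28) = 15
  c_4 = (0)·(-26) + (-1)·(-13) + (0)·(-136) + (0)·(-28) = 13
Expand coordinatewise in base 3:
  c_1 = 26 = 2·3^0 + 2·3^1 + 2·3^2
  c_2 = 6 = 0·3^0 + 2·3^1
  c_3 = 15 = 0·3^0 + 2·3^1 + 1·3^2
  c_4 = 13 = 1·3^0 + 1·3^1 + 1·3^2
p-restricted factor λ_0 = (2, 0, 0, 1)
p-restricted factor λ_1 = (2, 2, 2, 1)
p-restricted factor λ_2 = (2, 0, 1, 1)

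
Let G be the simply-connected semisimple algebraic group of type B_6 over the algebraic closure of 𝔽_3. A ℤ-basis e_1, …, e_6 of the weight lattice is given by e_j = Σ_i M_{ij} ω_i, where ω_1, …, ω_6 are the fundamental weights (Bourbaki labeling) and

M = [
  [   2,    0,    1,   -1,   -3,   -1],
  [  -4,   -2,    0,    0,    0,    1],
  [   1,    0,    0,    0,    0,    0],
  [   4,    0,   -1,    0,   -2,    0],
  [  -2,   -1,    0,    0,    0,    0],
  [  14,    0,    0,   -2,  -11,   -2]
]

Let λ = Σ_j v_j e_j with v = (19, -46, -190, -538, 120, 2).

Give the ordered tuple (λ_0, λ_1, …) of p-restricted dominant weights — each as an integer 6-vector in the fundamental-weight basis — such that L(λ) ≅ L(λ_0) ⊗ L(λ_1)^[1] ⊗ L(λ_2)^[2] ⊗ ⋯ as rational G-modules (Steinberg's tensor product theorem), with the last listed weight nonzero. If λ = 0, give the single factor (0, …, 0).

ω-coordinates c = M·v, v = (19, -46, -190, -538, 120, 2):
  c_1 = 2·19 + (0)·(-46) + (1)·(-190) + (-1)·(-538) + (-3)·(120) + (-1)·(2) = 24
  c_2 = (-4)·(19) + (-2)·(-46) + (0)·(-190) + (0)·(-538) + 0·120 + 1·2 = 18
  c_3 = 1·19 + (0)·(-46) + (0)·(-190) + (0)·(-538) + 0·120 + 0·2 = 19
  c_4 = 4·19 + (0)·(-46) + (-1)·(-190) + (0)·(-538) + (-2)·(120) + 0·2 = 26
  c_5 = (-2)·(19) + (-1)·(-46) + (0)·(-190) + (0)·(-538) + 0·120 + 0·2 = 8
  c_6 = 14·19 + (0)·(-46) + (0)·(-190) + (-2)·(-538) + (-11)·(120) + (-2)·(2) = 18
Expand coordinatewise in base 3:
  c_1 = 24 = 0·3^0 + 2·3^1 + 2·3^2
  c_2 = 18 = 0·3^0 + 0·3^1 + 2·3^2
  c_3 = 19 = 1·3^0 + 0·3^1 + 2·3^2
  c_4 = 26 = 2·3^0 + 2·3^1 + 2·3^2
  c_5 = 8 = 2·3^0 + 2·3^1
  c_6 = 18 = 0·3^0 + 0·3^1 + 2·3^2
λ_0 = (0, 0, 1, 2, 2, 0)
λ_1 = (2, 0, 0, 2, 2, 0)
λ_2 = (2, 2, 2, 2, 0, 2)

((0, 0, 1, 2, 2, 0), (2, 0, 0, 2, 2, 0), (2, 2, 2, 2, 0, 2))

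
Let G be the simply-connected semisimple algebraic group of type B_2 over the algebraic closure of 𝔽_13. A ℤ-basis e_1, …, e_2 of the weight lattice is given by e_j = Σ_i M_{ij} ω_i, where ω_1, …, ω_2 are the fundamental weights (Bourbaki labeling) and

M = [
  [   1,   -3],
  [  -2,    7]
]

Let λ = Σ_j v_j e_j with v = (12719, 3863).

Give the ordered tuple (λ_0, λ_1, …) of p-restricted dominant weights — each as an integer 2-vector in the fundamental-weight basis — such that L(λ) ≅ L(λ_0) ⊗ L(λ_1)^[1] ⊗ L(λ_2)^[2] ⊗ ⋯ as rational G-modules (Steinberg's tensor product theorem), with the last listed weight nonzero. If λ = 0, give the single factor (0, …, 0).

Change of basis e → ω: c = M·v where v = (12719, 3863):
  c_1 = 1*12719 + -3*3863 = 1130
  c_2 = -2*12719 + 7*3863 = 1603
Writing each c_i in base p = 13:
  c_1 = 1130 = 12·13^0 + 8·13^1 + 6·13^2
  c_2 = 1603 = 4·13^0 + 6·13^1 + 9·13^2
p-restricted factor λ_0 = (12, 4)
p-restricted factor λ_1 = (8, 6)
p-restricted factor λ_2 = (6, 9)

((12, 4), (8, 6), (6, 9))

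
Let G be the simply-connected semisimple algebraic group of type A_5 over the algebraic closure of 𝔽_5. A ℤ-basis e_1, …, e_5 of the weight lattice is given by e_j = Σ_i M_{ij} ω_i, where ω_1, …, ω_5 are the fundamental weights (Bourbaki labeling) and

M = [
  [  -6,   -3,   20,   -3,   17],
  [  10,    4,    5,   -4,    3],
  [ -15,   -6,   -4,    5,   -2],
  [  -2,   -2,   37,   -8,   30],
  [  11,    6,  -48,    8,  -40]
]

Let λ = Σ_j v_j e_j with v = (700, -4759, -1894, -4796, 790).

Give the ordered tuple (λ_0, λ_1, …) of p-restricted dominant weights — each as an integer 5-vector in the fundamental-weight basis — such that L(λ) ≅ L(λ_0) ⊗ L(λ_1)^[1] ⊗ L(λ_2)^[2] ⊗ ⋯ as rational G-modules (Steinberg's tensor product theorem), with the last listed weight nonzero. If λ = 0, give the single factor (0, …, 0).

Change of basis e → ω: c = M·v where v = (700, -4759, -1894, -4796, 790):
  c_1 = (-6)·(700) + (-3)·(-4759) + (20)·(-1894) + (-3)·(-4796) + (17)·(790) = 15
  c_2 = (10)·(700) + (4)·(-4759) + (5)·(-1894) + (-4)·(-4796) + (3)·(790) = 48
  c_3 = (-15)·(700) + (-6)·(-4759) + (-4)·(-1894) + (5)·(-4796) + (-2)·(790) = 70
  c_4 = (-2)·(700) + (-2)·(-4759) + (37)·(-1894) + (-8)·(-4796) + (30)·(790) = 108
  c_5 = (11)·(700) + (6)·(-4759) + (-48)·(-1894) + (8)·(-4796) + (-40)·(790) = 90
p = 5; digits c_i = Σ_j d_{ij}·5^j, 0 ≤ d_{ij} < 5:
  c_1 = 15 = 0·5^0 + 3·5^1
  c_2 = 48 = 3·5^0 + 4·5^1 + 1·5^2
  c_3 = 70 = 0·5^0 + 4·5^1 + 2·5^2
  c_4 = 108 = 3·5^0 + 1·5^1 + 4·5^2
  c_5 = 90 = 0·5^0 + 3·5^1 + 3·5^2
Factor λ_0 = (0, 3, 0, 3, 0)
Factor λ_1 = (3, 4, 4, 1, 3)
Factor λ_2 = (0, 1, 2, 4, 3)

((0, 3, 0, 3, 0), (3, 4, 4, 1, 3), (0, 1, 2, 4, 3))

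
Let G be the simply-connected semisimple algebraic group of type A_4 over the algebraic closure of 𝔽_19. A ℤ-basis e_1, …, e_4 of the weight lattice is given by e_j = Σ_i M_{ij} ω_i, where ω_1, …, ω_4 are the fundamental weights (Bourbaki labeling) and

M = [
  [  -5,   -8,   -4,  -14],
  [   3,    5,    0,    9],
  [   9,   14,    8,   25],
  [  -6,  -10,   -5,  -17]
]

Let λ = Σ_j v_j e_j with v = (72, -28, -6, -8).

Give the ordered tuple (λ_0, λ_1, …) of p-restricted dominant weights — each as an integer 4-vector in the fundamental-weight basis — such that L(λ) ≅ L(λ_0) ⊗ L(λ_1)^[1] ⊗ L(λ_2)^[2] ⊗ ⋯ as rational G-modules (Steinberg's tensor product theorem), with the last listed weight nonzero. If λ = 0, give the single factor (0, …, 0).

Change of basis e → ω: c = M·v where v = (72, -28, -6, -8):
  c_1 = (-5)·(72) + (-8)·(-28) + (-4)·(-6) + (-14)·(-8) = 0
  c_2 = 3·72 + (5)·(-28) + (0)·(-6) + (9)·(-8) = 4
  c_3 = 9·72 + (14)·(-28) + (8)·(-6) + (25)·(-8) = 8
  c_4 = (-6)·(72) + (-10)·(-28) + (-5)·(-6) + (-17)·(-8) = 14
Writing each c_i in base p = 19:
  c_1 = 0
  c_2 = 4 = 4·19^0
  c_3 = 8 = 8·19^0
  c_4 = 14 = 14·19^0
p-restricted factor λ_0 = (0, 4, 8, 14)

((0, 4, 8, 14),)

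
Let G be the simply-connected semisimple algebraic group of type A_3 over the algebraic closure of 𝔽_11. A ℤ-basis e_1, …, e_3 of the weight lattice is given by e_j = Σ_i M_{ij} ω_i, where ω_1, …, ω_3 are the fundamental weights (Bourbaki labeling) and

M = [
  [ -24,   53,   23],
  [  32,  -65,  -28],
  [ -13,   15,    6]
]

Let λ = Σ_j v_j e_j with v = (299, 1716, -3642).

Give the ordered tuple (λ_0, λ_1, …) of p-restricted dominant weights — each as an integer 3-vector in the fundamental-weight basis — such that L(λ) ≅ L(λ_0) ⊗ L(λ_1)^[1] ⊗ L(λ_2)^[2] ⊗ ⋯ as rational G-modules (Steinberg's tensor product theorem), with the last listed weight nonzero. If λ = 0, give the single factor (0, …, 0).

Converting to the ω-basis (c_i = row i of M dotted with v = (299, 1716, -3642)):
  c_1 = (-24)·(299) + (53)·(1716) + (23)·(-3642) = 6
  c_2 = (32)·(299) + (-65)·(1716) + (-28)·(-3642) = 4
  c_3 = (-13)·(299) + (15)·(1716) + (6)·(-3642) = 1
Base-11 expansion of each c_i:
  c_1 = 6 = 6·11^0
  c_2 = 4 = 4·11^0
  c_3 = 1 = 1·11^0
Factor λ_0 = (6, 4, 1)

((6, 4, 1),)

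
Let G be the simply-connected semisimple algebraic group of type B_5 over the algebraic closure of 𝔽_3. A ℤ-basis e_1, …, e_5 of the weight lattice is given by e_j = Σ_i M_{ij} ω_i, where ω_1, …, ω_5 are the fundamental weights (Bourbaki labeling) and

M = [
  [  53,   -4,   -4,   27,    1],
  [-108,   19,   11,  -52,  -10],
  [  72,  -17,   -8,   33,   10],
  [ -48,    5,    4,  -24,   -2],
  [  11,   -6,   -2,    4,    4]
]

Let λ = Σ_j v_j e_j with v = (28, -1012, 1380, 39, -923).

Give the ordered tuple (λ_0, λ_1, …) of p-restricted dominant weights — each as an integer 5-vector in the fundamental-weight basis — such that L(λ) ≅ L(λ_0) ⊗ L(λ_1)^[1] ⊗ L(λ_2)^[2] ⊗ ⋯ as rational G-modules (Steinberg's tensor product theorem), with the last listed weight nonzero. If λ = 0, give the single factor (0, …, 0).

Change of basis e → ω: c = M·v where v = (28, -1012, 1380, 39, -923):
  c_1 = (53)·(28) + (-4)·(-1012) + (-4)·(1380) + (27)·(39) + (1)·(-923) = 142
  c_2 = (-108)·(28) + (19)·(-1012) + (11)·(1380) + (-52)·(39) + (-10)·(-923) = 130
  c_3 = (72)·(28) + (-17)·(-1012) + (-8)·(1380) + (33)·(39) + (10)·(-923) = 237
  c_4 = (-48)·(28) + (5)·(-1012) + (4)·(1380) + (-24)·(39) + (-2)·(-923) = 26
  c_5 = (11)·(28) + (-6)·(-1012) + (-2)·(1380) + (4)·(39) + (4)·(-923) = 84
Expand coordinatewise in base 3:
  c_1 = 142 = 1·3^0 + 2·3^1 + 0·3^2 + 2·3^3 + 1·3^4
  c_2 = 130 = 1·3^0 + 1·3^1 + 2·3^2 + 1·3^3 + 1·3^4
  c_3 = 237 = 0·3^0 + 1·3^1 + 2·3^2 + 2·3^3 + 2·3^4
  c_4 = 26 = 2·3^0 + 2·3^1 + 2·3^2
  c_5 = 84 = 0·3^0 + 1·3^1 + 0·3^2 + 0·3^3 + 1·3^4
λ_0 = (1, 1, 0, 2, 0)
λ_1 = (2, 1, 1, 2, 1)
λ_2 = (0, 2, 2, 2, 0)
λ_3 = (2, 1, 2, 0, 0)
λ_4 = (1, 1, 2, 0, 1)

((1, 1, 0, 2, 0), (2, 1, 1, 2, 1), (0, 2, 2, 2, 0), (2, 1, 2, 0, 0), (1, 1, 2, 0, 1))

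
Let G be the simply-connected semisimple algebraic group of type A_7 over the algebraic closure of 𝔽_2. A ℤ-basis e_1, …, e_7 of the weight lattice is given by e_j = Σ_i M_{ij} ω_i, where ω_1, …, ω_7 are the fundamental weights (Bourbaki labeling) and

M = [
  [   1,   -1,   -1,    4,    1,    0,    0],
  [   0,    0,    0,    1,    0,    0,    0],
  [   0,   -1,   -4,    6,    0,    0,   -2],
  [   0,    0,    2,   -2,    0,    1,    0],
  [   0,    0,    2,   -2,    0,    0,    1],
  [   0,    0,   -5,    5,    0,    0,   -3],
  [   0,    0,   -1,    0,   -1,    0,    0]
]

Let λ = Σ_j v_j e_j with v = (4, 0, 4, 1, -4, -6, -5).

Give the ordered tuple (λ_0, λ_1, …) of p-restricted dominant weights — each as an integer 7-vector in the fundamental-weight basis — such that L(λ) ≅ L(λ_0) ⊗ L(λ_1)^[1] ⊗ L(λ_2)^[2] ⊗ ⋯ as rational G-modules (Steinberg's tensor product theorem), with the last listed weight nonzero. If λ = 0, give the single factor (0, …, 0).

In the fundamental-weight basis, λ has coordinates c = M·v (v = (4, 0, 4, 1, -4, -6, -5)):
  c_1 = (1)·(4) + (-1)·(0) + (-1)·(4) + (4)·(1) + (1)·(-4) + (0)·(-6) + (0)·(-5) = 0
  c_2 = (0)·(4) + (0)·(0) + (0)·(4) + (1)·(1) + (0)·(-4) + (0)·(-6) + (0)·(-5) = 1
  c_3 = (0)·(4) + (-1)·(0) + (-4)·(4) + (6)·(1) + (0)·(-4) + (0)·(-6) + (-2)·(-5) = 0
  c_4 = (0)·(4) + (0)·(0) + (2)·(4) + (-2)·(1) + (0)·(-4) + (1)·(-6) + (0)·(-5) = 0
  c_5 = (0)·(4) + (0)·(0) + (2)·(4) + (-2)·(1) + (0)·(-4) + (0)·(-6) + (1)·(-5) = 1
  c_6 = (0)·(4) + (0)·(0) + (-5)·(4) + (5)·(1) + (0)·(-4) + (0)·(-6) + (-3)·(-5) = 0
  c_7 = (0)·(4) + (0)·(0) + (-1)·(4) + (0)·(1) + (-1)·(-4) + (0)·(-6) + (0)·(-5) = 0
Expand coordinatewise in base 2:
  c_1 = 0
  c_2 = 1 = 1·2^0
  c_3 = 0
  c_4 = 0
  c_5 = 1 = 1·2^0
  c_6 = 0
  c_7 = 0
p-restricted factor λ_0 = (0, 1, 0, 0, 1, 0, 0)

((0, 1, 0, 0, 1, 0, 0),)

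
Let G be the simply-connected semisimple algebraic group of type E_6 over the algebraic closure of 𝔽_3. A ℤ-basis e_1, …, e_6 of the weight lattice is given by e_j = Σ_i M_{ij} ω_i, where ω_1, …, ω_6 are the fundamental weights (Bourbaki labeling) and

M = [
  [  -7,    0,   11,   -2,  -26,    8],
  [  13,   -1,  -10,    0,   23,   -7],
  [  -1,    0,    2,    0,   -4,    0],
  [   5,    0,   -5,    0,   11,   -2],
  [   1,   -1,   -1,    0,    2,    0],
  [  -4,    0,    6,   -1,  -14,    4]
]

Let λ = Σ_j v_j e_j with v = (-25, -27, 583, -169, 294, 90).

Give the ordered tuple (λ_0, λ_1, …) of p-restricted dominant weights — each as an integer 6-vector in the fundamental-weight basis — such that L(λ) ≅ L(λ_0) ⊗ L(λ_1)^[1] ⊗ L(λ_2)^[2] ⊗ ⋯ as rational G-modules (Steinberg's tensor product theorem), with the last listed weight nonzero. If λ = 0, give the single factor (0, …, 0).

Converting to the ω-basis (c_i = row i of M dotted with v = (-25, -27, 583, -169, 294, 90)):
  c_1 = -7*-25 + 0*-27 + 11*583 + -2*-169 + -26*294 + 8*90 = 2
  c_2 = 13*-25 + -1*-27 + -10*583 + 0*-169 + 23*294 + -7*90 = 4
  c_3 = -1*-25 + 0*-27 + 2*583 + 0*-169 + -4*294 + 0*90 = 15
  c_4 = 5*-25 + 0*-27 + -5*583 + 0*-169 + 11*294 + -2*90 = 14
  c_5 = 1*-25 + -1*-27 + -1*583 + 0*-169 + 2*294 + 0*90 = 7
  c_6 = -4*-25 + 0*-27 + 6*583 + -1*-169 + -14*294 + 4*90 = 11
Writing each c_i in base p = 3:
  c_1 = 2 = 2·3^0
  c_2 = 4 = 1·3^0 + 1·3^1
  c_3 = 15 = 0·3^0 + 2·3^1 + 1·3^2
  c_4 = 14 = 2·3^0 + 1·3^1 + 1·3^2
  c_5 = 7 = 1·3^0 + 2·3^1
  c_6 = 11 = 2·3^0 + 0·3^1 + 1·3^2
p-restricted factor λ_0 = (2, 1, 0, 2, 1, 2)
p-restricted factor λ_1 = (0, 1, 2, 1, 2, 0)
p-restricted factor λ_2 = (0, 0, 1, 1, 0, 1)

((2, 1, 0, 2, 1, 2), (0, 1, 2, 1, 2, 0), (0, 0, 1, 1, 0, 1))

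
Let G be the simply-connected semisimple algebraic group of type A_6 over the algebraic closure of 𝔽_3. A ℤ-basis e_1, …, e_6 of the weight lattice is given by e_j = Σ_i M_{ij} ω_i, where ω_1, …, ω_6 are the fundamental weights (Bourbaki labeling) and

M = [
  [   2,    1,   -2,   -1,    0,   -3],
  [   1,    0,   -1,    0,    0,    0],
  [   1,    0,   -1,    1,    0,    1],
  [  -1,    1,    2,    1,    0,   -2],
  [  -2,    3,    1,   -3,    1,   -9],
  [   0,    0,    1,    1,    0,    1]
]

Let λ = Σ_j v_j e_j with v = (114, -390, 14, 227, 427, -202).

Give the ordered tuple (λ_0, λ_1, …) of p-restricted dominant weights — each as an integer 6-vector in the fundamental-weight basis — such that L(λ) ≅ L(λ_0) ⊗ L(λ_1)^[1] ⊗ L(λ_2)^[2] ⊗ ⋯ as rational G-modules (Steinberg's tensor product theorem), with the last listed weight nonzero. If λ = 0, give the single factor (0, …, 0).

Compute c_i = Σ_j M_{ij} v_j with v = (114, -390, 14, 227, 427, -202):
  c_1 = 2*114 + 1*-390 + -2*14 + -1*227 + 0*427 + -3*-202 = 189
  c_2 = 1*114 + 0*-390 + -1*14 + 0*227 + 0*427 + 0*-202 = 100
  c_3 = 1*114 + 0*-390 + -1*14 + 1*227 + 0*427 + 1*-202 = 125
  c_4 = -1*114 + 1*-390 + 2*14 + 1*227 + 0*427 + -2*-202 = 155
  c_5 = -2*114 + 3*-390 + 1*14 + -3*227 + 1*427 + -9*-202 = 180
  c_6 = 0*114 + 0*-390 + 1*14 + 1*227 + 0*427 + 1*-202 = 39
Base-3 expansion of each c_i:
  c_1 = 189 = 0·3^0 + 0·3^1 + 0·3^2 + 1·3^3 + 2·3^4
  c_2 = 100 = 1·3^0 + 0·3^1 + 2·3^2 + 0·3^3 + 1·3^4
  c_3 = 125 = 2·3^0 + 2·3^1 + 1·3^2 + 1·3^3 + 1·3^4
  c_4 = 155 = 2·3^0 + 0·3^1 + 2·3^2 + 2·3^3 + 1·3^4
  c_5 = 180 = 0·3^0 + 0·3^1 + 2·3^2 + 0·3^3 + 2·3^4
  c_6 = 39 = 0·3^0 + 1·3^1 + 1·3^2 + 1·3^3
λ_0 = (0, 1, 2, 2, 0, 0)
λ_1 = (0, 0, 2, 0, 0, 1)
λ_2 = (0, 2, 1, 2, 2, 1)
λ_3 = (1, 0, 1, 2, 0, 1)
λ_4 = (2, 1, 1, 1, 2, 0)

((0, 1, 2, 2, 0, 0), (0, 0, 2, 0, 0, 1), (0, 2, 1, 2, 2, 1), (1, 0, 1, 2, 0, 1), (2, 1, 1, 1, 2, 0))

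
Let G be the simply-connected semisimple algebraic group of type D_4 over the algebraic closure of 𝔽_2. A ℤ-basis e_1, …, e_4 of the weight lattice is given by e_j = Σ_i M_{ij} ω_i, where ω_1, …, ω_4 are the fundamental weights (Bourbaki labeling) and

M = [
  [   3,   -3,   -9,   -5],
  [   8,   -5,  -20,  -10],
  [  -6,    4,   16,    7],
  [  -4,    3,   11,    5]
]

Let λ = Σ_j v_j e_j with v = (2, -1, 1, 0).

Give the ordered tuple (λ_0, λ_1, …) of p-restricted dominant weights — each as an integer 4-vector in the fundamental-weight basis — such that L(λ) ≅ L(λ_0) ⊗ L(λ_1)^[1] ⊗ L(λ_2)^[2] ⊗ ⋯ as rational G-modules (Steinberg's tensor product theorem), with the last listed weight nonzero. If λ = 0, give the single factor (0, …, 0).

((0, 1, 0, 0),)

Compute c_i = Σ_j M_{ij} v_j with v = (2, -1, 1, 0):
  c_1 = (3)·(2) + (-3)·(-1) + (-9)·(1) + (-5)·(0) = 0
  c_2 = (8)·(2) + (-5)·(-1) + (-20)·(1) + (-10)·(0) = 1
  c_3 = (-6)·(2) + (4)·(-1) + (16)·(1) + (7)·(0) = 0
  c_4 = (-4)·(2) + (3)·(-1) + (11)·(1) + (5)·(0) = 0
p = 2; digits c_i = Σ_j d_{ij}·2^j, 0 ≤ d_{ij} < 2:
  c_1 = 0
  c_2 = 1 = 1·2^0
  c_3 = 0
  c_4 = 0
Factor λ_0 = (0, 1, 0, 0)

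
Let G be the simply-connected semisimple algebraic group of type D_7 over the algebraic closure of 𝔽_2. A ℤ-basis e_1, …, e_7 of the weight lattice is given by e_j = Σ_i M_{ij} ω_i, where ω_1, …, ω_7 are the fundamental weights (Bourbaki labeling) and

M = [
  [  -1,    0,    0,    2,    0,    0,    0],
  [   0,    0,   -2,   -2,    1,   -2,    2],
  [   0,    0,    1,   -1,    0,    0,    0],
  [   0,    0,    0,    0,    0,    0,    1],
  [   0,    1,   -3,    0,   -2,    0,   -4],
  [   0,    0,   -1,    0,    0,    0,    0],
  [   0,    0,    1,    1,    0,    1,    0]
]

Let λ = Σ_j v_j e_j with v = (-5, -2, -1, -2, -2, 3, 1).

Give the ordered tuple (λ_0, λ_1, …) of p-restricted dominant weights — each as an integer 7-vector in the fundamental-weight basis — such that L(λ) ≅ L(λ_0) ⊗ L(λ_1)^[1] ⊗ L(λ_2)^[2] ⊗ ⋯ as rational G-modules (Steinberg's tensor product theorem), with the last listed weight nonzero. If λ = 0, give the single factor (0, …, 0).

((1, 0, 1, 1, 1, 1, 0),)

ω-coordinates c = M·v, v = (-5, -2, -1, -2, -2, 3, 1):
  c_1 = (-1)·(-5) + (0)·(-2) + (0)·(-1) + (2)·(-2) + (0)·(-2) + 0·3 + 0·1 = 1
  c_2 = (0)·(-5) + (0)·(-2) + (-2)·(-1) + (-2)·(-2) + (1)·(-2) + (-2)·(3) + 2·1 = 0
  c_3 = (0)·(-5) + (0)·(-2) + (1)·(-1) + (-1)·(-2) + (0)·(-2) + 0·3 + 0·1 = 1
  c_4 = (0)·(-5) + (0)·(-2) + (0)·(-1) + (0)·(-2) + (0)·(-2) + 0·3 + 1·1 = 1
  c_5 = (0)·(-5) + (1)·(-2) + (-3)·(-1) + (0)·(-2) + (-2)·(-2) + 0·3 + (-4)·(1) = 1
  c_6 = (0)·(-5) + (0)·(-2) + (-1)·(-1) + (0)·(-2) + (0)·(-2) + 0·3 + 0·1 = 1
  c_7 = (0)·(-5) + (0)·(-2) + (1)·(-1) + (1)·(-2) + (0)·(-2) + 1·3 + 0·1 = 0
Writing each c_i in base p = 2:
  c_1 = 1 = 1·2^0
  c_2 = 0
  c_3 = 1 = 1·2^0
  c_4 = 1 = 1·2^0
  c_5 = 1 = 1·2^0
  c_6 = 1 = 1·2^0
  c_7 = 0
Factor λ_0 = (1, 0, 1, 1, 1, 1, 0)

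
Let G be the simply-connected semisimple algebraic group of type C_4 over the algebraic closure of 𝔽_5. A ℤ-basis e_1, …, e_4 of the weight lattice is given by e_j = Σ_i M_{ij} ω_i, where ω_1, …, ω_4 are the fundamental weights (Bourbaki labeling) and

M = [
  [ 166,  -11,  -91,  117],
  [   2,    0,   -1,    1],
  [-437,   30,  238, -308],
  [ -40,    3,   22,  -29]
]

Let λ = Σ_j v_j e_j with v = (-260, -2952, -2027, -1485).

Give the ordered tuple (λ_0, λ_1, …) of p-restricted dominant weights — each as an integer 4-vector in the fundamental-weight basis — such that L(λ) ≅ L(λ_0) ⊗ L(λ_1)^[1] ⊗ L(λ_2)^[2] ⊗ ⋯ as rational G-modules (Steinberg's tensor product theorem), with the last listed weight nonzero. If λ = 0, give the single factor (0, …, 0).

Compute c_i = Σ_j M_{ij} v_j with v = (-260, -2952, -2027, -1485):
  c_1 = (166)·(-260) + (-11)·(-2952) + (-91)·(-2027) + (117)·(-1485) = 24
  c_2 = (2)·(-260) + (0)·(-2952) + (-1)·(-2027) + (1)·(-1485) = 22
  c_3 = (-437)·(-260) + (30)·(-2952) + (238)·(-2027) + (-308)·(-1485) = 14
  c_4 = (-40)·(-260) + (3)·(-2952) + (22)·(-2027) + (-29)·(-1485) = 15
p = 5; digits c_i = Σ_j d_{ij}·5^j, 0 ≤ d_{ij} < 5:
  c_1 = 24 = 4·5^0 + 4·5^1
  c_2 = 22 = 2·5^0 + 4·5^1
  c_3 = 14 = 4·5^0 + 2·5^1
  c_4 = 15 = 0·5^0 + 3·5^1
Factor λ_0 = (4, 2, 4, 0)
Factor λ_1 = (4, 4, 2, 3)

((4, 2, 4, 0), (4, 4, 2, 3))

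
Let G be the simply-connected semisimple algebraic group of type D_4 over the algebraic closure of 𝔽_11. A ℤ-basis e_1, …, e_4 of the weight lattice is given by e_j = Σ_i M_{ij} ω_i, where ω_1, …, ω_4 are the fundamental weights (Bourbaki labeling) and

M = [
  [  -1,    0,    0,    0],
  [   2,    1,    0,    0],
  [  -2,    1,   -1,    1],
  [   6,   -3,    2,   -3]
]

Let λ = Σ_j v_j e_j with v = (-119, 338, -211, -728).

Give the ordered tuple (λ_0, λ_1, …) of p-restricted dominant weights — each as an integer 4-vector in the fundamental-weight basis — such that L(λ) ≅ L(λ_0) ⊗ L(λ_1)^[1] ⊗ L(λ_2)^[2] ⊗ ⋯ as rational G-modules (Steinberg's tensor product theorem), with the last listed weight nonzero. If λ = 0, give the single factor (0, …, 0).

ω-coordinates c = M·v, v = (-119, 338, -211, -728):
  c_1 = (-1)·(-119) + 0·338 + (0)·(-211) + (0)·(-728) = 119
  c_2 = (2)·(-119) + 1·338 + (0)·(-211) + (0)·(-728) = 100
  c_3 = (-2)·(-119) + 1·338 + (-1)·(-211) + (1)·(-728) = 59
  c_4 = (6)·(-119) + (-3)·(338) + (2)·(-211) + (-3)·(-728) = 34
p = 11; digits c_i = Σ_j d_{ij}·11^j, 0 ≤ d_{ij} < 11:
  c_1 = 119 = 9·11^0 + 10·11^1
  c_2 = 100 = 1·11^0 + 9·11^1
  c_3 = 59 = 4·11^0 + 5·11^1
  c_4 = 34 = 1·11^0 + 3·11^1
Factor λ_0 = (9, 1, 4, 1)
Factor λ_1 = (10, 9, 5, 3)

((9, 1, 4, 1), (10, 9, 5, 3))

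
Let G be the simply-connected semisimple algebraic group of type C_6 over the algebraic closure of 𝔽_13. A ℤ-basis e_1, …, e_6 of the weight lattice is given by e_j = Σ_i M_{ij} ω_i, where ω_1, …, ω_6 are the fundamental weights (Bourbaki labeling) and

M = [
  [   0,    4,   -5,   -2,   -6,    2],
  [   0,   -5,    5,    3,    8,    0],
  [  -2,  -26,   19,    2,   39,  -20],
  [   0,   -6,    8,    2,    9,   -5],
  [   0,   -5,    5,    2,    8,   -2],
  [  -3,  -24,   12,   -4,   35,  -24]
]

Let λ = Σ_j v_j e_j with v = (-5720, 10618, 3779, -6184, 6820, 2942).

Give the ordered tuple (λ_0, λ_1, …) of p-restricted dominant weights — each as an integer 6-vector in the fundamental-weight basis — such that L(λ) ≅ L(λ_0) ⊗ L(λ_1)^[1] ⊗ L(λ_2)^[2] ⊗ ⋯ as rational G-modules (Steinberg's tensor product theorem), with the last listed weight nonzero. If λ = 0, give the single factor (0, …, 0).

Change of basis e → ω: c = M·v where v = (-5720, 10618, 3779, -6184, 6820, 2942):
  c_1 = (0)·(-5720) + (4)·(10618) + (-5)·(3779) + (-2)·(-6184) + (-6)·(6820) + (2)·(2942) = 909
  c_2 = (0)·(-5720) + (-5)·(10618) + (5)·(3779) + (3)·(-6184) + (8)·(6820) + (0)·(2942) = 1813
  c_3 = (-2)·(-5720) + (-26)·(10618) + (19)·(3779) + (2)·(-6184) + (39)·(6820) + (-20)·(2942) = 1945
  c_4 = (0)·(-5720) + (-6)·(10618) + (8)·(3779) + (2)·(-6184) + (9)·(6820) + (-5)·(2942) = 826
  c_5 = (0)·(-5720) + (-5)·(10618) + (5)·(3779) + (2)·(-6184) + (8)·(6820) + (-2)·(2942) = 2113
  c_6 = (-3)·(-5720) + (-24)·(10618) + (12)·(3779) + (-4)·(-6184) + (35)·(6820) + (-24)·(2942) = 504
Writing each c_i in base p = 13:
  c_1 = 909 = 12·13^0 + 4·13^1 + 5·13^2
  c_2 = 1813 = 6·13^0 + 9·13^1 + 10·13^2
  c_3 = 1945 = 8·13^0 + 6·13^1 + 11·13^2
  c_4 = 826 = 7·13^0 + 11·13^1 + 4·13^2
  c_5 = 2113 = 7·13^0 + 6·13^1 + 12·13^2
  c_6 = 504 = 10·13^0 + 12·13^1 + 2·13^2
p-restricted factor λ_0 = (12, 6, 8, 7, 7, 10)
p-restricted factor λ_1 = (4, 9, 6, 11, 6, 12)
p-restricted factor λ_2 = (5, 10, 11, 4, 12, 2)

((12, 6, 8, 7, 7, 10), (4, 9, 6, 11, 6, 12), (5, 10, 11, 4, 12, 2))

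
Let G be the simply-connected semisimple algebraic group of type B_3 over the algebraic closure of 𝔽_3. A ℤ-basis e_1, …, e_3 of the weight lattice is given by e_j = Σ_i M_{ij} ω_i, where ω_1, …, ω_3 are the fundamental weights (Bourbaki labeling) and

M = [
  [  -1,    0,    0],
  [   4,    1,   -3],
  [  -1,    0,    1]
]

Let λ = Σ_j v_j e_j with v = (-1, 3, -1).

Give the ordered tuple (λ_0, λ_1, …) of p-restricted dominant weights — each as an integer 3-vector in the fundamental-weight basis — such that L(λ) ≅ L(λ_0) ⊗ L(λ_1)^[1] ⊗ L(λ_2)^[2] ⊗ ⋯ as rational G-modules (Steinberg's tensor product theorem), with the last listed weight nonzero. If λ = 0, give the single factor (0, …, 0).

((1, 2, 0),)

Change of basis e → ω: c = M·v where v = (-1, 3, -1):
  c_1 = (-1)·(-1) + (0)·(3) + (0)·(-1) = 1
  c_2 = (4)·(-1) + (1)·(3) + (-3)·(-1) = 2
  c_3 = (-1)·(-1) + (0)·(3) + (1)·(-1) = 0
Writing each c_i in base p = 3:
  c_1 = 1 = 1·3^0
  c_2 = 2 = 2·3^0
  c_3 = 0
Factor λ_0 = (1, 2, 0)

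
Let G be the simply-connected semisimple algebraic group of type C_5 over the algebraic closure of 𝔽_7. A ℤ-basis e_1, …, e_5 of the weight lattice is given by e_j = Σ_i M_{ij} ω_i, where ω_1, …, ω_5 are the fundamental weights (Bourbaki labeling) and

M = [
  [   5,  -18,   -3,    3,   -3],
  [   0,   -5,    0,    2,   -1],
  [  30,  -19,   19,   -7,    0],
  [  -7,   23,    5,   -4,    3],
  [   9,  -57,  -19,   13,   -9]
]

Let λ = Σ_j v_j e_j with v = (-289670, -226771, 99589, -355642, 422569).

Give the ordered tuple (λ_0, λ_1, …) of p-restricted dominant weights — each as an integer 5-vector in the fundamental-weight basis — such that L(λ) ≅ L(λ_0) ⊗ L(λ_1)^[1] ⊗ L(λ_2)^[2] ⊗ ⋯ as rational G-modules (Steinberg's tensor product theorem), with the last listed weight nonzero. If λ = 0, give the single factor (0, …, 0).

Change of basis e → ω: c = M·v where v = (-289670, -226771, 99589, -355642, 422569):
  c_1 = (5)·(-289670) + (-18)·(-226771) + (-3)·(99589) + (3)·(-355642) + (-3)·(422569) = 128
  c_2 = (0)·(-289670) + (-5)·(-226771) + 0·99589 + (2)·(-355642) + (-1)·(422569) = 2
  c_3 = (30)·(-289670) + (-19)·(-226771) + 19·99589 + (-7)·(-355642) + 0·422569 = 234
  c_4 = (-7)·(-289670) + (23)·(-226771) + 5·99589 + (-4)·(-355642) + 3·422569 = 177
  c_5 = (9)·(-289670) + (-57)·(-226771) + (-19)·(99589) + (13)·(-355642) + (-9)·(422569) = 259
Writing each c_i in base p = 7:
  c_1 = 128 = 2·7^0 + 4·7^1 + 2·7^2
  c_2 = 2 = 2·7^0
  c_3 = 234 = 3·7^0 + 5·7^1 + 4·7^2
  c_4 = 177 = 2·7^0 + 4·7^1 + 3·7^2
  c_5 = 259 = 0·7^0 + 2·7^1 + 5·7^2
λ_0 = (2, 2, 3, 2, 0)
λ_1 = (4, 0, 5, 4, 2)
λ_2 = (2, 0, 4, 3, 5)

((2, 2, 3, 2, 0), (4, 0, 5, 4, 2), (2, 0, 4, 3, 5))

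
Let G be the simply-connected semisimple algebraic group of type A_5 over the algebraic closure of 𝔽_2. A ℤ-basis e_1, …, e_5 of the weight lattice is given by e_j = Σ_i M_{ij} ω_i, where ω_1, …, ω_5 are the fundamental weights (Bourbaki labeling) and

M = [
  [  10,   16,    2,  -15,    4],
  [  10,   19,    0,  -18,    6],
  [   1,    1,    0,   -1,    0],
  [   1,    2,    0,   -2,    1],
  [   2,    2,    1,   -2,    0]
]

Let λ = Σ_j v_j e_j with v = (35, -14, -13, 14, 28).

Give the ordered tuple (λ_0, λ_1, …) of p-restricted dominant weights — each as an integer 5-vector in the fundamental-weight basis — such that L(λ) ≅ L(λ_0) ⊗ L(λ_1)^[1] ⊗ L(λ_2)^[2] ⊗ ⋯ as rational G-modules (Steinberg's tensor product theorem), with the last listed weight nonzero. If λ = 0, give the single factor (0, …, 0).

((0, 0, 1, 1, 1), (1, 0, 1, 1, 0), (0, 0, 1, 1, 0))

Change of basis e → ω: c = M·v where v = (35, -14, -13, 14, 28):
  c_1 = 10*35 + 16*-14 + 2*-13 + -15*14 + 4*28 = 2
  c_2 = 10*35 + 19*-14 + 0*-13 + -18*14 + 6*28 = 0
  c_3 = 1*35 + 1*-14 + 0*-13 + -1*14 + 0*28 = 7
  c_4 = 1*35 + 2*-14 + 0*-13 + -2*14 + 1*28 = 7
  c_5 = 2*35 + 2*-14 + 1*-13 + -2*14 + 0*28 = 1
p = 2; digits c_i = Σ_j d_{ij}·2^j, 0 ≤ d_{ij} < 2:
  c_1 = 2 = 0·2^0 + 1·2^1
  c_2 = 0
  c_3 = 7 = 1·2^0 + 1·2^1 + 1·2^2
  c_4 = 7 = 1·2^0 + 1·2^1 + 1·2^2
  c_5 = 1 = 1·2^0
p-restricted factor λ_0 = (0, 0, 1, 1, 1)
p-restricted factor λ_1 = (1, 0, 1, 1, 0)
p-restricted factor λ_2 = (0, 0, 1, 1, 0)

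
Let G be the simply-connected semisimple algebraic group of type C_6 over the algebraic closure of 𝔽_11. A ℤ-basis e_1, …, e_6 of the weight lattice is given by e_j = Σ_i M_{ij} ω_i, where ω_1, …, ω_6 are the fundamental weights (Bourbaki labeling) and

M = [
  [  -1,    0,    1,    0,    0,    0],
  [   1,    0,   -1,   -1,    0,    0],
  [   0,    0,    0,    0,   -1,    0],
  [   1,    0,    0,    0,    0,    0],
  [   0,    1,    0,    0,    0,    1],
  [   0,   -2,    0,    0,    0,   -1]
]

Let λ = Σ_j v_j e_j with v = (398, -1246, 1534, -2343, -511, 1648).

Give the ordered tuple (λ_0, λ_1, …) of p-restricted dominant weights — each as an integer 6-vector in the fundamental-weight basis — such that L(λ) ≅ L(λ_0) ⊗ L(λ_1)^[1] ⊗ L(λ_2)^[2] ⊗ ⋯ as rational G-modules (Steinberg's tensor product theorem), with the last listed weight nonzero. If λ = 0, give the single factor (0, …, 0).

In the fundamental-weight basis, λ has coordinates c = M·v (v = (398, -1246, 1534, -2343, -511, 1648)):
  c_1 = (-1)·(398) + (0)·(-1246) + 1·1534 + (0)·(-2343) + (0)·(-511) + 0·1648 = 1136
  c_2 = 1·398 + (0)·(-1246) + (-1)·(1534) + (-1)·(-2343) + (0)·(-511) + 0·1648 = 1207
  c_3 = 0·398 + (0)·(-1246) + 0·1534 + (0)·(-2343) + (-1)·(-511) + 0·1648 = 511
  c_4 = 1·398 + (0)·(-1246) + 0·1534 + (0)·(-2343) + (0)·(-511) + 0·1648 = 398
  c_5 = 0·398 + (1)·(-1246) + 0·1534 + (0)·(-2343) + (0)·(-511) + 1·1648 = 402
  c_6 = 0·398 + (-2)·(-1246) + 0·1534 + (0)·(-2343) + (0)·(-511) + (-1)·(1648) = 844
Base-11 expansion of each c_i:
  c_1 = 1136 = 3·11^0 + 4·11^1 + 9·11^2
  c_2 = 1207 = 8·11^0 + 10·11^1 + 9·11^2
  c_3 = 511 = 5·11^0 + 2·11^1 + 4·11^2
  c_4 = 398 = 2·11^0 + 3·11^1 + 3·11^2
  c_5 = 402 = 6·11^0 + 3·11^1 + 3·11^2
  c_6 = 844 = 8·11^0 + 10·11^1 + 6·11^2
λ_0 = (3, 8, 5, 2, 6, 8)
λ_1 = (4, 10, 2, 3, 3, 10)
λ_2 = (9, 9, 4, 3, 3, 6)

((3, 8, 5, 2, 6, 8), (4, 10, 2, 3, 3, 10), (9, 9, 4, 3, 3, 6))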